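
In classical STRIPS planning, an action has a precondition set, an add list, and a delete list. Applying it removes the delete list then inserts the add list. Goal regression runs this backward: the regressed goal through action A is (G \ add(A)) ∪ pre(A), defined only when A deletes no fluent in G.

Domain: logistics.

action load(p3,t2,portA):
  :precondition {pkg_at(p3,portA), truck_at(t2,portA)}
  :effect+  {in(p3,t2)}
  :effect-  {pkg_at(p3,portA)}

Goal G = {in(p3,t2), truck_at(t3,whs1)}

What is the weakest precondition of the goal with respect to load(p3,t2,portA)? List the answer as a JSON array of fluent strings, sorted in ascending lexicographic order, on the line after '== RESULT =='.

Compute (G \ add) ∪ pre:
  G ∩ del = {}  (empty — regression defined)
  G \ add = {in(p3,t2), truck_at(t3,whs1)} \ {in(p3,t2)} = {truck_at(t3,whs1)}
  ∪ pre   = {truck_at(t3,whs1)} ∪ {pkg_at(p3,portA), truck_at(t2,portA)}
          = {pkg_at(p3,portA), truck_at(t2,portA), truck_at(t3,whs1)}

== RESULT ==
["pkg_at(p3,portA)", "truck_at(t2,portA)", "truck_at(t3,whs1)"]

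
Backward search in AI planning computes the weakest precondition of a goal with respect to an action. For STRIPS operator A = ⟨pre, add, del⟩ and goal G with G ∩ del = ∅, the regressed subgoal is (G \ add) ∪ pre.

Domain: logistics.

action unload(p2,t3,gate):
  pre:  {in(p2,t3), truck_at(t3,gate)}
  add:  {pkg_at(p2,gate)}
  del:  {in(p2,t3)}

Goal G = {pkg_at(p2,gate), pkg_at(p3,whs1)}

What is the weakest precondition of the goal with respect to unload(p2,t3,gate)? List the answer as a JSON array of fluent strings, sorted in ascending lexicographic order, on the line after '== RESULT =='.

Regress:
  G ∩ del = {}  (empty — regression defined)
  G \ add = {pkg_at(p2,gate), pkg_at(p3,whs1)} \ {pkg_at(p2,gate)} = {pkg_at(p3,whs1)}
  ∪ pre   = {pkg_at(p3,whs1)} ∪ {in(p2,t3), truck_at(t3,gate)}
          = {in(p2,t3), pkg_at(p3,whs1), truck_at(t3,gate)}

== RESULT ==
["in(p2,t3)", "pkg_at(p3,whs1)", "truck_at(t3,gate)"]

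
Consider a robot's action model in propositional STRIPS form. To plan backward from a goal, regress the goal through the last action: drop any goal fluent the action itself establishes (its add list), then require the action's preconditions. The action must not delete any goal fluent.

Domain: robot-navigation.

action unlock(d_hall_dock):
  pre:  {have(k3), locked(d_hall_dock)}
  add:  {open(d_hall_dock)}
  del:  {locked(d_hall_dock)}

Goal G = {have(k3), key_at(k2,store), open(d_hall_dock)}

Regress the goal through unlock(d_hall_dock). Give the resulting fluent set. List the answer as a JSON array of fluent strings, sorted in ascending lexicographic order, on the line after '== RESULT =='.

Compute (G \ add) ∪ pre:
  G ∩ del = {}  (empty — regression defined)
  G \ add = {have(k3), key_at(k2,store), open(d_hall_dock)} \ {open(d_hall_dock)} = {have(k3), key_at(k2,store)}
  ∪ pre   = {have(k3), key_at(k2,store)} ∪ {have(k3), locked(d_hall_dock)}
          = {have(k3), key_at(k2,store), locked(d_hall_dock)}

== RESULT ==
["have(k3)", "key_at(k2,store)", "locked(d_hall_dock)"]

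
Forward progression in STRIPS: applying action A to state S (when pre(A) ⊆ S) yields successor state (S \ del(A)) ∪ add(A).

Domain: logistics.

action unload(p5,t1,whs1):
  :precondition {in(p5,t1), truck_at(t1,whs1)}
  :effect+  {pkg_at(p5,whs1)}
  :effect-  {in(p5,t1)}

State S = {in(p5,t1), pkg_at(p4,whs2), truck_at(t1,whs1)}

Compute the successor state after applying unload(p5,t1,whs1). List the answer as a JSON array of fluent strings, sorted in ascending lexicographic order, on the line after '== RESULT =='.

Compute (S \ del) ∪ add:
  pre ⊆ S: {in(p5,t1), truck_at(t1,whs1)} ⊆ S  — applicable
  S \ del = {pkg_at(p4,whs2), truck_at(t1,whs1)}
  ∪ add   = {pkg_at(p4,whs2), pkg_at(p5,whs1), truck_at(t1,whs1)}

== RESULT ==
["pkg_at(p4,whs2)", "pkg_at(p5,whs1)", "truck_at(t1,whs1)"]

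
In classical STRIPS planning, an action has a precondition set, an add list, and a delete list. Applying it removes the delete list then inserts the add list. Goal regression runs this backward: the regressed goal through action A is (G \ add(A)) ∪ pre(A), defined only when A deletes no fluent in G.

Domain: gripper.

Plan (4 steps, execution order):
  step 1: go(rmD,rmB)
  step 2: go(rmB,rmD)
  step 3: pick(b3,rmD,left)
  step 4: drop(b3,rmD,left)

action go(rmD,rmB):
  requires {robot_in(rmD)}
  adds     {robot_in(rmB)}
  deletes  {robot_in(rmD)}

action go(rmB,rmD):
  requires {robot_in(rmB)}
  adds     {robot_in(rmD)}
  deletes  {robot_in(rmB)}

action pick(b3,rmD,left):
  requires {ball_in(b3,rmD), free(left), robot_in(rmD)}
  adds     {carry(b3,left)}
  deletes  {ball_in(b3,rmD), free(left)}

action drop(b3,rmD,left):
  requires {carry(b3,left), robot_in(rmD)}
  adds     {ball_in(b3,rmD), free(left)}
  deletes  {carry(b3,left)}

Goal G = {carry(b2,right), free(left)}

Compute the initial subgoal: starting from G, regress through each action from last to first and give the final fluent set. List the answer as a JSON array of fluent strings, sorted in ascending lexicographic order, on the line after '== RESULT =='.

Work backward from the goal:
  through step 4 (drop(b3,rmD,left)): drop {free(left)}, keep {carry(b2,right)}, require {carry(b3,left), robot_in(rmD)}
    → {carry(b2,right), carry(b3,left), robot_in(rmD)}
  through step 3 (pick(b3,rmD,left)): drop {carry(b3,left)}, keep {carry(b2,right), robot_in(rmD)}, require {ball_in(b3,rmD), free(left), robot_in(rmD)}
    → {ball_in(b3,rmD), carry(b2,right), free(left), robot_in(rmD)}
  through step 2 (go(rmB,rmD)): drop {robot_in(rmD)}, keep {ball_in(b3,rmD), carry(b2,right), free(left)}, require {robot_in(rmB)}
    → {ball_in(b3,rmD), carry(b2,right), free(left), robot_in(rmB)}
  through step 1 (go(rmD,rmB)): drop {robot_in(rmB)}, keep {ball_in(b3,rmD), carry(b2,right), free(left)}, require {robot_in(rmD)}
    → {ball_in(b3,rmD), carry(b2,right), free(left), robot_in(rmD)}

== RESULT ==
["ball_in(b3,rmD)", "carry(b2,right)", "free(left)", "robot_in(rmD)"]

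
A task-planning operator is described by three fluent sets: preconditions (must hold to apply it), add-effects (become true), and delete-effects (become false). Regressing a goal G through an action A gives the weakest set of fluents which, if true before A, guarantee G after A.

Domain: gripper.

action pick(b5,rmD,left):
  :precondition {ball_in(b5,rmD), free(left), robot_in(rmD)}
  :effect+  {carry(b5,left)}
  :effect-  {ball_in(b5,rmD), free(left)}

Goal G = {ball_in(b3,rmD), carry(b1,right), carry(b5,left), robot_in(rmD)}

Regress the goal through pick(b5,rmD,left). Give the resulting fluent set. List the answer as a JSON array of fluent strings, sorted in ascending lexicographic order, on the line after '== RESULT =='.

Compute (G \ add) ∪ pre:
  G ∩ del = {}  (empty — regression defined)
  G \ add = {ball_in(b3,rmD), carry(b1,right), carry(b5,left), robot_in(rmD)} \ {carry(b5,left)} = {ball_in(b3,rmD), carry(b1,right), robot_in(rmD)}
  ∪ pre   = {ball_in(b3,rmD), carry(b1,right), robot_in(rmD)} ∪ {ball_in(b5,rmD), free(left), robot_in(rmD)}
          = {ball_in(b3,rmD), ball_in(b5,rmD), carry(b1,right), free(left), robot_in(rmD)}

== RESULT ==
["ball_in(b3,rmD)", "ball_in(b5,rmD)", "carry(b1,right)", "free(left)", "robot_in(rmD)"]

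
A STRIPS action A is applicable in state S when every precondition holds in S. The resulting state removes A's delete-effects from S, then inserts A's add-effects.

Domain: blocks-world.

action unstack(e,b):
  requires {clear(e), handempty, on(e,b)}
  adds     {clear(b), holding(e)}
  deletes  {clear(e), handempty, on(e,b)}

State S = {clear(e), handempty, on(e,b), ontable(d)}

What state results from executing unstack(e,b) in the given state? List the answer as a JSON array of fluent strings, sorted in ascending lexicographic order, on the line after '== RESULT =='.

Compute (S \ del) ∪ add:
  pre ⊆ S: {clear(e), handempty, on(e,b)} ⊆ S  — applicable
  S \ del = {ontable(d)}
  ∪ add   = {clear(b), holding(e), ontable(d)}

== RESULT ==
["clear(b)", "holding(e)", "ontable(d)"]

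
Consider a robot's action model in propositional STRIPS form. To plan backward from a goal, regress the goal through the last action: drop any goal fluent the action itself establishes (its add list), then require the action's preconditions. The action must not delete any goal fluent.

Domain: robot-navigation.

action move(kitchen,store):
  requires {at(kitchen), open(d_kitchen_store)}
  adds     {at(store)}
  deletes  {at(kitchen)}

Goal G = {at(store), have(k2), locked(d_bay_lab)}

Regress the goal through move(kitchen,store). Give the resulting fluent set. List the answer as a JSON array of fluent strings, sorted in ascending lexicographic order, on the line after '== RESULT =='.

Compute (G \ add) ∪ pre:
  G ∩ del = {}  (empty — regression defined)
  G \ add = {at(store), have(k2), locked(d_bay_lab)} \ {at(store)} = {have(k2), locked(d_bay_lab)}
  ∪ pre   = {have(k2), locked(d_bay_lab)} ∪ {at(kitchen), open(d_kitchen_store)}
          = {at(kitchen), have(k2), locked(d_bay_lab), open(d_kitchen_store)}

== RESULT ==
["at(kitchen)", "have(k2)", "locked(d_bay_lab)", "open(d_kitchen_store)"]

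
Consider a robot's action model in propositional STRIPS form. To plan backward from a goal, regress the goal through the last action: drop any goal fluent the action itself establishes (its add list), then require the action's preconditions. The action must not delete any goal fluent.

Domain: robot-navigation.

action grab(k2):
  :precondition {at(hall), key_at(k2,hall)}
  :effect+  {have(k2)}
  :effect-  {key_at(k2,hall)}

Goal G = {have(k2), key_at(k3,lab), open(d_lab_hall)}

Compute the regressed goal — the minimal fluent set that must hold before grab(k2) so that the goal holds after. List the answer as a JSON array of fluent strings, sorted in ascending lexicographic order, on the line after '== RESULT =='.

Compute (G \ add) ∪ pre:
  G ∩ del = {}  (empty — regression defined)
  G \ add = {have(k2), key_at(k3,lab), open(d_lab_hall)} \ {have(k2)} = {key_at(k3,lab), open(d_lab_hall)}
  ∪ pre   = {key_at(k3,lab), open(d_lab_hall)} ∪ {at(hall), key_at(k2,hall)}
          = {at(hall), key_at(k2,hall), key_at(k3,lab), open(d_lab_hall)}

== RESULT ==
["at(hall)", "key_at(k2,hall)", "key_at(k3,lab)", "open(d_lab_hall)"]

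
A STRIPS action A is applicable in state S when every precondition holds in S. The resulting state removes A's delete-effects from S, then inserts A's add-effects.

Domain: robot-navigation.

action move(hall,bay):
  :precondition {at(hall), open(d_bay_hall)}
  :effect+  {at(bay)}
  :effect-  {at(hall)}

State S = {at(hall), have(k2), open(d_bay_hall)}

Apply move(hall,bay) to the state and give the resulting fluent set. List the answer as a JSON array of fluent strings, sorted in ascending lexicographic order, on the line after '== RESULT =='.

Progress:
  pre ⊆ S: {at(hall), open(d_bay_hall)} ⊆ S  — applicable
  S \ del = {have(k2), open(d_bay_hall)}
  ∪ add   = {at(bay), have(k2), open(d_bay_hall)}

== RESULT ==
["at(bay)", "have(k2)", "open(d_bay_hall)"]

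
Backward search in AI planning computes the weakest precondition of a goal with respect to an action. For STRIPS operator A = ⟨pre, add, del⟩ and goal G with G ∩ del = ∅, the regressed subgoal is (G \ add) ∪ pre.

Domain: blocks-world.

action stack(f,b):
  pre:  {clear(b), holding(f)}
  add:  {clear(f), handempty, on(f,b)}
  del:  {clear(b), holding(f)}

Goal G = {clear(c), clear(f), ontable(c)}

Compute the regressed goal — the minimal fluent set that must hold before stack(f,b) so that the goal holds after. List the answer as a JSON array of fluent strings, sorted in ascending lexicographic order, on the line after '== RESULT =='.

Regress:
  G ∩ del = {}  (empty — regression defined)
  G \ add = {clear(c), clear(f), ontable(c)} \ {clear(f), handempty, on(f,b)} = {clear(c), ontable(c)}
  ∪ pre   = {clear(c), ontable(c)} ∪ {clear(b), holding(f)}
          = {clear(b), clear(c), holding(f), ontable(c)}

== RESULT ==
["clear(b)", "clear(c)", "holding(f)", "ontable(c)"]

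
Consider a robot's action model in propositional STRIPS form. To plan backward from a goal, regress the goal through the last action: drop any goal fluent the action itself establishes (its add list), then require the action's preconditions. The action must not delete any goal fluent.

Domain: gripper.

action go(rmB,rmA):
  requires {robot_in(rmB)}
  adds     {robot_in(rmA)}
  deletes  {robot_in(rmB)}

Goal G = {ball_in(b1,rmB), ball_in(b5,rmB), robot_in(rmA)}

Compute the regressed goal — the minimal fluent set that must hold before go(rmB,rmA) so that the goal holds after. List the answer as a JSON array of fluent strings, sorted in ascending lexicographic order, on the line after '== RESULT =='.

Compute (G \ add) ∪ pre:
  G ∩ del = {}  (empty — regression defined)
  G \ add = {ball_in(b1,rmB), ball_in(b5,rmB), robot_in(rmA)} \ {robot_in(rmA)} = {ball_in(b1,rmB), ball_in(b5,rmB)}
  ∪ pre   = {ball_in(b1,rmB), ball_in(b5,rmB)} ∪ {robot_in(rmB)}
          = {ball_in(b1,rmB), ball_in(b5,rmB), robot_in(rmB)}

== RESULT ==
["ball_in(b1,rmB)", "ball_in(b5,rmB)", "robot_in(rmB)"]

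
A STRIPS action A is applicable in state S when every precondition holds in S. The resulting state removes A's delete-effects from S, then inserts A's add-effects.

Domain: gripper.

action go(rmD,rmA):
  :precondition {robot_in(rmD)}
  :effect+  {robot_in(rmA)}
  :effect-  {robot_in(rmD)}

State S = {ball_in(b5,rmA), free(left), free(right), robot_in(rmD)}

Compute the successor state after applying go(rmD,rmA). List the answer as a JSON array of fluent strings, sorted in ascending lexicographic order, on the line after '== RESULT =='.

Compute (S \ del) ∪ add:
  pre ⊆ S: {robot_in(rmD)} ⊆ S  — applicable
  S \ del = {ball_in(b5,rmA), free(left), free(right)}
  ∪ add   = {ball_in(b5,rmA), free(left), free(right), robot_in(rmA)}

== RESULT ==
["ball_in(b5,rmA)", "free(left)", "free(right)", "robot_in(rmA)"]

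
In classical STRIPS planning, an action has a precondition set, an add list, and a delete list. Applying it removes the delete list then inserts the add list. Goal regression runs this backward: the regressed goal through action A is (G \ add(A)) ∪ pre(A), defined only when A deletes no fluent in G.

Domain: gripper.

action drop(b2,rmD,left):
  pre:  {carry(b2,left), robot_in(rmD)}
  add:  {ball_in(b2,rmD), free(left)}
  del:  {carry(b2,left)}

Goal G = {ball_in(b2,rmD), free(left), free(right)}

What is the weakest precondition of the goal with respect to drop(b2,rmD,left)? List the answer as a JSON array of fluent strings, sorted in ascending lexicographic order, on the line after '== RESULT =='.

Compute (G \ add) ∪ pre:
  G ∩ del = {}  (empty — regression defined)
  G \ add = {ball_in(b2,rmD), free(left), free(right)} \ {ball_in(b2,rmD), free(left)} = {free(right)}
  ∪ pre   = {free(right)} ∪ {carry(b2,left), robot_in(rmD)}
          = {carry(b2,left), free(right), robot_in(rmD)}

== RESULT ==
["carry(b2,left)", "free(right)", "robot_in(rmD)"]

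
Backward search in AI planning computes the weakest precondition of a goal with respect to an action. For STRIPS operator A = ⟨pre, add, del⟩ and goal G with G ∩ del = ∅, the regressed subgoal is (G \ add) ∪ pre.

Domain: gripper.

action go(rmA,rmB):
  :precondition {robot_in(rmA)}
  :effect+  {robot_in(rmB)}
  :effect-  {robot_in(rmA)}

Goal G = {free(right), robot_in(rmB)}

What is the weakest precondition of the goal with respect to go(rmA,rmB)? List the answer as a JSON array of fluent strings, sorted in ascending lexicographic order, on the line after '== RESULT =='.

Regress:
  G ∩ del = {}  (empty — regression defined)
  G \ add = {free(right), robot_in(rmB)} \ {robot_in(rmB)} = {free(right)}
  ∪ pre   = {free(right)} ∪ {robot_in(rmA)}
          = {free(right), robot_in(rmA)}

== RESULT ==
["free(right)", "robot_in(rmA)"]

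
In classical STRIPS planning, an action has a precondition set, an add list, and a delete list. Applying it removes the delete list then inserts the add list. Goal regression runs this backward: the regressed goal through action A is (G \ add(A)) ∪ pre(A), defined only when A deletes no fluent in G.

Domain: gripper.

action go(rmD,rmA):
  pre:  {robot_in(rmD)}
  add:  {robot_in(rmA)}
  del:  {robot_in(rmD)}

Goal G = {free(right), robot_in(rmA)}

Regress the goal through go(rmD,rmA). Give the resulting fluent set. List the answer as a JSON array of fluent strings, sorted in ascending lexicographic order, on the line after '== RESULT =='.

Regress:
  G ∩ del = {}  (empty — regression defined)
  G \ add = {free(right), robot_in(rmA)} \ {robot_in(rmA)} = {free(right)}
  ∪ pre   = {free(right)} ∪ {robot_in(rmD)}
          = {free(right), robot_in(rmD)}

== RESULT ==
["free(right)", "robot_in(rmD)"]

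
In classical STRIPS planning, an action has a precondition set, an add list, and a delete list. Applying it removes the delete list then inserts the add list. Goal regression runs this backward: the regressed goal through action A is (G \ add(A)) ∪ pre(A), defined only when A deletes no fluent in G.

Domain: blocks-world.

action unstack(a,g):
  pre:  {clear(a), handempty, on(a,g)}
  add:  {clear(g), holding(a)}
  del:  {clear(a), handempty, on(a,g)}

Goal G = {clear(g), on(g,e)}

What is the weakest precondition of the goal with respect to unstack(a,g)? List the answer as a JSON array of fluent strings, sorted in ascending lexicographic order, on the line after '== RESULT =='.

Compute (G \ add) ∪ pre:
  G ∩ del = {}  (empty — regression defined)
  G \ add = {clear(g), on(g,e)} \ {clear(g), holding(a)} = {on(g,e)}
  ∪ pre   = {on(g,e)} ∪ {clear(a), handempty, on(a,g)}
          = {clear(a), handempty, on(a,g), on(g,e)}

== RESULT ==
["clear(a)", "handempty", "on(a,g)", "on(g,e)"]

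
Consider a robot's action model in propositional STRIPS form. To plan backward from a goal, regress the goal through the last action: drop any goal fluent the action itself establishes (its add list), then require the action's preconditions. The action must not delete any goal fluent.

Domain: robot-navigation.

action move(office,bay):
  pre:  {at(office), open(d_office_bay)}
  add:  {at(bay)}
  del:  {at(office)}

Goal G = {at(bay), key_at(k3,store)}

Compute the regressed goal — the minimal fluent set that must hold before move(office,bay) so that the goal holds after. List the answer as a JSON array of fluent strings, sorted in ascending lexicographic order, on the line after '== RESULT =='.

Compute (G \ add) ∪ pre:
  G ∩ del = {}  (empty — regression defined)
  G \ add = {at(bay), key_at(k3,store)} \ {at(bay)} = {key_at(k3,store)}
  ∪ pre   = {key_at(k3,store)} ∪ {at(office), open(d_office_bay)}
          = {at(office), key_at(k3,store), open(d_office_bay)}

== RESULT ==
["at(office)", "key_at(k3,store)", "open(d_office_bay)"]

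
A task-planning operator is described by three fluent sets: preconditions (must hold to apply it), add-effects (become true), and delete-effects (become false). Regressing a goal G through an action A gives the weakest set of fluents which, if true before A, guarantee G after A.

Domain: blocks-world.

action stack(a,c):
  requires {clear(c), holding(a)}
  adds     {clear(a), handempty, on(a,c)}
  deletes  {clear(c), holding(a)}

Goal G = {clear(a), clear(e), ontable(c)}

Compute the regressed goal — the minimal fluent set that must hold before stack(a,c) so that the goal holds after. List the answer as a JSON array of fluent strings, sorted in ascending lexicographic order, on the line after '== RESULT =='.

Regress:
  G ∩ del = {}  (empty — regression defined)
  G \ add = {clear(a), clear(e), ontable(c)} \ {clear(a), handempty, on(a,c)} = {clear(e), ontable(c)}
  ∪ pre   = {clear(e), ontable(c)} ∪ {clear(c), holding(a)}
          = {clear(c), clear(e), holding(a), ontable(c)}

== RESULT ==
["clear(c)", "clear(e)", "holding(a)", "ontable(c)"]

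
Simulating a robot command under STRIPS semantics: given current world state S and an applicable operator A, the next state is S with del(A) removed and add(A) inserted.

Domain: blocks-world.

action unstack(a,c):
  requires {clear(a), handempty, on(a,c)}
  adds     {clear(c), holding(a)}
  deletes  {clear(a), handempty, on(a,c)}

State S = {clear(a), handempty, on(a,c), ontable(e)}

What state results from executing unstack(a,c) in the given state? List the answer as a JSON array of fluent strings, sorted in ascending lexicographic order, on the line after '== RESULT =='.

Compute (S \ del) ∪ add:
  pre ⊆ S: {clear(a), handempty, on(a,c)} ⊆ S  — applicable
  S \ del = {ontable(e)}
  ∪ add   = {clear(c), holding(a), ontable(e)}

== RESULT ==
["clear(c)", "holding(a)", "ontable(e)"]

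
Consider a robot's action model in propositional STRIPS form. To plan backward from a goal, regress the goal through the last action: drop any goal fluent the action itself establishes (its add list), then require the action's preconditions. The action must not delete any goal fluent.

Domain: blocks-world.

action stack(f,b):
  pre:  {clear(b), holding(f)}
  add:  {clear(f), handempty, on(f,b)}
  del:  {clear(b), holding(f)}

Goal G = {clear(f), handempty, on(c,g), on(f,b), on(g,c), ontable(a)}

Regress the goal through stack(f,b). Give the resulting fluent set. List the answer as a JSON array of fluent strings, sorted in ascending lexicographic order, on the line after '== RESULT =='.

Compute (G \ add) ∪ pre:
  G ∩ del = {}  (empty — regression defined)
  G \ add = {clear(f), handempty, on(c,g), on(f,b), on(g,c), ontable(a)} \ {clear(f), handempty, on(f,b)} = {on(c,g), on(g,c), ontable(a)}
  ∪ pre   = {on(c,g), on(g,c), ontable(a)} ∪ {clear(b), holding(f)}
          = {clear(b), holding(f), on(c,g), on(g,c), ontable(a)}

== RESULT ==
["clear(b)", "holding(f)", "on(c,g)", "on(g,c)", "ontable(a)"]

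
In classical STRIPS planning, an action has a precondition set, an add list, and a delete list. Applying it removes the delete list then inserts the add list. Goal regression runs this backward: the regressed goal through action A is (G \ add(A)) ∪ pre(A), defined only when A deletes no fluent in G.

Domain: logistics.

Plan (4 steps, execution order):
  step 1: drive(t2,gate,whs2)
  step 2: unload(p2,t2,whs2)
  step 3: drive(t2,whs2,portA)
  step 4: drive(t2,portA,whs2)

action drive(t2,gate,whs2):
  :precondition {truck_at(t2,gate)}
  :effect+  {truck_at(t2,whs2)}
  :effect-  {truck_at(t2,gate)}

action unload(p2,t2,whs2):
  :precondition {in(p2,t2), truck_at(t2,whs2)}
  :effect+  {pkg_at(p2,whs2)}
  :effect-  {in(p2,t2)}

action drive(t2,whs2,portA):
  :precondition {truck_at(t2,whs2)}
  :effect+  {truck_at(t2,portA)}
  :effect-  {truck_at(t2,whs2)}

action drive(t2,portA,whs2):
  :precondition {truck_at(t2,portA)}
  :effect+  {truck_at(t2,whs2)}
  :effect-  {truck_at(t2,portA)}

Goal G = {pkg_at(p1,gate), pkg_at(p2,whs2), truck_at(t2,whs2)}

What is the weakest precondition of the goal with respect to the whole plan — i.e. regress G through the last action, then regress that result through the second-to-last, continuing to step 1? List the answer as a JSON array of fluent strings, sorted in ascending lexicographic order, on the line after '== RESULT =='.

Work backward from the goal:
  through step 4 (drive(t2,portA,whs2)): drop {truck_at(t2,whs2)}, keep {pkg_at(p1,gate), pkg_at(p2,whs2)}, require {truck_at(t2,portA)}
    → {pkg_at(p1,gate), pkg_at(p2,whs2), truck_at(t2,portA)}
  through step 3 (drive(t2,whs2,portA)): drop {truck_at(t2,portA)}, keep {pkg_at(p1,gate), pkg_at(p2,whs2)}, require {truck_at(t2,whs2)}
    → {pkg_at(p1,gate), pkg_at(p2,whs2), truck_at(t2,whs2)}
  through step 2 (unload(p2,t2,whs2)): drop {pkg_at(p2,whs2)}, keep {pkg_at(p1,gate), truck_at(t2,whs2)}, require {in(p2,t2), truck_at(t2,whs2)}
    → {in(p2,t2), pkg_at(p1,gate), truck_at(t2,whs2)}
  through step 1 (drive(t2,gate,whs2)): drop {truck_at(t2,whs2)}, keep {in(p2,t2), pkg_at(p1,gate)}, require {truck_at(t2,gate)}
    → {in(p2,t2), pkg_at(p1,gate), truck_at(t2,gate)}

== RESULT ==
["in(p2,t2)", "pkg_at(p1,gate)", "truck_at(t2,gate)"]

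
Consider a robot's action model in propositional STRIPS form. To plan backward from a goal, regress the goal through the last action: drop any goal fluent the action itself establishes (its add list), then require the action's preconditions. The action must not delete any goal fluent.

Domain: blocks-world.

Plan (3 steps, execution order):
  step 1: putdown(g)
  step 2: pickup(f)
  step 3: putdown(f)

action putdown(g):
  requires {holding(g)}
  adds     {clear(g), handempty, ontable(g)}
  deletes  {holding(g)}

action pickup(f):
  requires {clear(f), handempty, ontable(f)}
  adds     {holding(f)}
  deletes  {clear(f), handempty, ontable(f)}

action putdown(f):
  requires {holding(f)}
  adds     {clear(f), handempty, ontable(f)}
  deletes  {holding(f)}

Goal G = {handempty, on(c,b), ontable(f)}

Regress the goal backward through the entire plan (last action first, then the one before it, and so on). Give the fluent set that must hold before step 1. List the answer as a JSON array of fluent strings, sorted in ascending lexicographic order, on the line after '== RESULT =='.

Regress step by step:
  through step 3 (putdown(f)): drop {handempty, ontable(f)}, keep {on(c,b)}, require {holding(f)}
    → {holding(f), on(c,b)}
  through step 2 (pickup(f)): drop {holding(f)}, keep {on(c,b)}, require {clear(f), handempty, ontable(f)}
    → {clear(f), handempty, on(c,b), ontable(f)}
  through step 1 (putdown(g)): drop {handempty}, keep {clear(f), on(c,b), ontable(f)}, require {holding(g)}
    → {clear(f), holding(g), on(c,b), ontable(f)}

== RESULT ==
["clear(f)", "holding(g)", "on(c,b)", "ontable(f)"]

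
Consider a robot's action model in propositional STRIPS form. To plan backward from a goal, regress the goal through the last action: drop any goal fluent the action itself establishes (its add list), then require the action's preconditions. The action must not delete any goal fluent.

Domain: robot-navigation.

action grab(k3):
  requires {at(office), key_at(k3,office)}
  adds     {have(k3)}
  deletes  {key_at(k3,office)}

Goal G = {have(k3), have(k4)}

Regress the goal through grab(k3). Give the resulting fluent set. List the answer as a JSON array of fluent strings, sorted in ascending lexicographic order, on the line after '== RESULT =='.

Compute (G \ add) ∪ pre:
  G ∩ del = {}  (empty — regression defined)
  G \ add = {have(k3), have(k4)} \ {have(k3)} = {have(k4)}
  ∪ pre   = {have(k4)} ∪ {at(office), key_at(k3,office)}
          = {at(office), have(k4), key_at(k3,office)}

== RESULT ==
["at(office)", "have(k4)", "key_at(k3,office)"]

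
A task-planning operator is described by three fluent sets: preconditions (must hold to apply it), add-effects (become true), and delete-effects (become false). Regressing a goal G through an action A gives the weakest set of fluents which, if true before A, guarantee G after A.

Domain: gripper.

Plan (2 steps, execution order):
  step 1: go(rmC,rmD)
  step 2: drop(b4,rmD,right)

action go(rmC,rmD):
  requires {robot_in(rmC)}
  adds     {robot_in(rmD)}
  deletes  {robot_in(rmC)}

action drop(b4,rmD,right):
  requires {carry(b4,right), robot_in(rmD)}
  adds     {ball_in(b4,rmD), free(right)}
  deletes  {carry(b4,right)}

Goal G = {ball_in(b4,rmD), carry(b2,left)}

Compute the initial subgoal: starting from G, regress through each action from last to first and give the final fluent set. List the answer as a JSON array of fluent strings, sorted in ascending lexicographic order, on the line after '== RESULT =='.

Work backward from the goal:
  through step 2 (drop(b4,rmD,right)): drop {ball_in(b4,rmD)}, keep {carry(b2,left)}, require {carry(b4,right), robot_in(rmD)}
    → {carry(b2,left), carry(b4,right), robot_in(rmD)}
  through step 1 (go(rmC,rmD)): drop {robot_in(rmD)}, keep {carry(b2,left), carry(b4,right)}, require {robot_in(rmC)}
    → {carry(b2,left), carry(b4,right), robot_in(rmC)}

== RESULT ==
["carry(b2,left)", "carry(b4,right)", "robot_in(rmC)"]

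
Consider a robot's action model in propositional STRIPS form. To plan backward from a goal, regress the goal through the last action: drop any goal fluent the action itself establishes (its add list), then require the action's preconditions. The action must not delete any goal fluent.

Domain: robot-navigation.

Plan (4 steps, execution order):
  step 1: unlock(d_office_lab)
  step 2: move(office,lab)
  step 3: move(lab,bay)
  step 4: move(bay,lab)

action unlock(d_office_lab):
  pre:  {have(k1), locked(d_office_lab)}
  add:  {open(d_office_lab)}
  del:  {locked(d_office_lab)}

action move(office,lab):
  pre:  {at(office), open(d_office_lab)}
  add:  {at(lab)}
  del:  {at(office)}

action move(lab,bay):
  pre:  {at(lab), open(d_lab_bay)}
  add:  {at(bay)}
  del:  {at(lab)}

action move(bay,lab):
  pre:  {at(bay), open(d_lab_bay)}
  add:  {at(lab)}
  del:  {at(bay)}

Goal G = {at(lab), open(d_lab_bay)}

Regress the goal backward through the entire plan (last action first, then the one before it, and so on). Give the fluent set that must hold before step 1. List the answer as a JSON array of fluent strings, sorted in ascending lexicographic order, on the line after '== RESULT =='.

Regress step by step:
  through step 4 (move(bay,lab)): drop {at(lab)}, keep {open(d_lab_bay)}, require {at(bay), open(d_lab_bay)}
    → {at(bay), open(d_lab_bay)}
  through step 3 (move(lab,bay)): drop {at(bay)}, keep {open(d_lab_bay)}, require {at(lab), open(d_lab_bay)}
    → {at(lab), open(d_lab_bay)}
  through step 2 (move(office,lab)): drop {at(lab)}, keep {open(d_lab_bay)}, require {at(office), open(d_office_lab)}
    → {at(office), open(d_lab_bay), open(d_office_lab)}
  through step 1 (unlock(d_office_lab)): drop {open(d_office_lab)}, keep {at(office), open(d_lab_bay)}, require {have(k1), locked(d_office_lab)}
    → {at(office), have(k1), locked(d_office_lab), open(d_lab_bay)}

== RESULT ==
["at(office)", "have(k1)", "locked(d_office_lab)", "open(d_lab_bay)"]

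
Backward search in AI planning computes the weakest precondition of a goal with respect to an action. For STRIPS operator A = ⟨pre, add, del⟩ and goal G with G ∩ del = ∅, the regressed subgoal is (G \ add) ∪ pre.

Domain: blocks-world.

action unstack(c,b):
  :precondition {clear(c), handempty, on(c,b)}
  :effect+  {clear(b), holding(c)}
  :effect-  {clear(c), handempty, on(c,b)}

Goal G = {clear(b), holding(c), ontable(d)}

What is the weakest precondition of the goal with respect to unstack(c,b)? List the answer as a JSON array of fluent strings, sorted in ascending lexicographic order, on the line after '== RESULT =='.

Compute (G \ add) ∪ pre:
  G ∩ del = {}  (empty — regression defined)
  G \ add = {clear(b), holding(c), ontable(d)} \ {clear(b), holding(c)} = {ontable(d)}
  ∪ pre   = {ontable(d)} ∪ {clear(c), handempty, on(c,b)}
          = {clear(c), handempty, on(c,b), ontable(d)}

== RESULT ==
["clear(c)", "handempty", "on(c,b)", "ontable(d)"]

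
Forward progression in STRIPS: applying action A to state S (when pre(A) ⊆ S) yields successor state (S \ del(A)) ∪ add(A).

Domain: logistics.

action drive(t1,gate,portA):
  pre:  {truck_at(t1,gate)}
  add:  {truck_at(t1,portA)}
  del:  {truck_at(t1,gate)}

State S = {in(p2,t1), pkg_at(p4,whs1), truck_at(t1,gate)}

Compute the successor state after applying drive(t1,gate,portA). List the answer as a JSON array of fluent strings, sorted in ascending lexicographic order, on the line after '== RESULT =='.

Progress:
  pre ⊆ S: {truck_at(t1,gate)} ⊆ S  — applicable
  S \ del = {in(p2,t1), pkg_at(p4,whs1)}
  ∪ add   = {in(p2,t1), pkg_at(p4,whs1), truck_at(t1,portA)}

== RESULT ==
["in(p2,t1)", "pkg_at(p4,whs1)", "truck_at(t1,portA)"]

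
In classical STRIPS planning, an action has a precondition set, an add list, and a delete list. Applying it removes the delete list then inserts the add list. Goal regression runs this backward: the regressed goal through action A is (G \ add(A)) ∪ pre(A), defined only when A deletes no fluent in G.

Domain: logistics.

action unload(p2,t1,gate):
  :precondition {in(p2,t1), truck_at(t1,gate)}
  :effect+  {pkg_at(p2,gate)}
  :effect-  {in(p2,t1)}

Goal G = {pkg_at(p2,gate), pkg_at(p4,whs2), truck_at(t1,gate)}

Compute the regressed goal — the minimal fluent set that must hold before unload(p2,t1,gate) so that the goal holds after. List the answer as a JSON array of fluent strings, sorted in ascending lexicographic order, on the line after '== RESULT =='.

Regress:
  G ∩ del = {}  (empty — regression defined)
  G \ add = {pkg_at(p2,gate), pkg_at(p4,whs2), truck_at(t1,gate)} \ {pkg_at(p2,gate)} = {pkg_at(p4,whs2), truck_at(t1,gate)}
  ∪ pre   = {pkg_at(p4,whs2), truck_at(t1,gate)} ∪ {in(p2,t1), truck_at(t1,gate)}
          = {in(p2,t1), pkg_at(p4,whs2), truck_at(t1,gate)}

== RESULT ==
["in(p2,t1)", "pkg_at(p4,whs2)", "truck_at(t1,gate)"]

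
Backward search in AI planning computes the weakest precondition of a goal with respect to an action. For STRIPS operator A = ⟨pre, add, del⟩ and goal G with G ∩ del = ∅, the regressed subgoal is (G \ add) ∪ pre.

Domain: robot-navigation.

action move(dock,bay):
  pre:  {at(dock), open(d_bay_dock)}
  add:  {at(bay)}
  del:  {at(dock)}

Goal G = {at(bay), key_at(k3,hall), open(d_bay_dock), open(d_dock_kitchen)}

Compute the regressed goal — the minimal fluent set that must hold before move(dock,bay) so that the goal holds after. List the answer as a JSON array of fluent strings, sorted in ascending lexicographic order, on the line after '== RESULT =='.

Compute (G \ add) ∪ pre:
  G ∩ del = {}  (empty — regression defined)
  G \ add = {at(bay), key_at(k3,hall), open(d_bay_dock), open(d_dock_kitchen)} \ {at(bay)} = {key_at(k3,hall), open(d_bay_dock), open(d_dock_kitchen)}
  ∪ pre   = {key_at(k3,hall), open(d_bay_dock), open(d_dock_kitchen)} ∪ {at(dock), open(d_bay_dock)}
          = {at(dock), key_at(k3,hall), open(d_bay_dock), open(d_dock_kitchen)}

== RESULT ==
["at(dock)", "key_at(k3,hall)", "open(d_bay_dock)", "open(d_dock_kitchen)"]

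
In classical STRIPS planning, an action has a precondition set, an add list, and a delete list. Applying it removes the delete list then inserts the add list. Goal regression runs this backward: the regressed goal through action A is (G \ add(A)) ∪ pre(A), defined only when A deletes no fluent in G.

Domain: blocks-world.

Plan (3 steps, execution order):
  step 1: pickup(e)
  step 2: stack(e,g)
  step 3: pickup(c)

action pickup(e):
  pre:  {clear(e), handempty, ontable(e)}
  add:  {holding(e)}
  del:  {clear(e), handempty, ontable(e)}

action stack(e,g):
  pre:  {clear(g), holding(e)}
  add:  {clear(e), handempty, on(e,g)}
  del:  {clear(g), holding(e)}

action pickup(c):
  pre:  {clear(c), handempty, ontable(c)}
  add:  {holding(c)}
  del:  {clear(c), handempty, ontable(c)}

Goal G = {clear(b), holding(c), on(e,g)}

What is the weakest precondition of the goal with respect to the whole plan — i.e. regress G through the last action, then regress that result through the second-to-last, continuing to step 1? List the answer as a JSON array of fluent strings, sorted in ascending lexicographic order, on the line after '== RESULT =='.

Regress step by step:
  through step 3 (pickup(c)): drop {holding(c)}, keep {clear(b), on(e,g)}, require {clear(c), handempty, ontable(c)}
    → {clear(b), clear(c), handempty, on(e,g), ontable(c)}
  through step 2 (stack(e,g)): drop {handempty, on(e,g)}, keep {clear(b), clear(c), ontable(c)}, require {clear(g), holding(e)}
    → {clear(b), clear(c), clear(g), holding(e), ontable(c)}
  through step 1 (pickup(e)): drop {holding(e)}, keep {clear(b), clear(c), clear(g), ontable(c)}, require {clear(e), handempty, ontable(e)}
    → {clear(b), clear(c), clear(e), clear(g), handempty, ontable(c), ontable(e)}

== RESULT ==
["clear(b)", "clear(c)", "clear(e)", "clear(g)", "handempty", "ontable(c)", "ontable(e)"]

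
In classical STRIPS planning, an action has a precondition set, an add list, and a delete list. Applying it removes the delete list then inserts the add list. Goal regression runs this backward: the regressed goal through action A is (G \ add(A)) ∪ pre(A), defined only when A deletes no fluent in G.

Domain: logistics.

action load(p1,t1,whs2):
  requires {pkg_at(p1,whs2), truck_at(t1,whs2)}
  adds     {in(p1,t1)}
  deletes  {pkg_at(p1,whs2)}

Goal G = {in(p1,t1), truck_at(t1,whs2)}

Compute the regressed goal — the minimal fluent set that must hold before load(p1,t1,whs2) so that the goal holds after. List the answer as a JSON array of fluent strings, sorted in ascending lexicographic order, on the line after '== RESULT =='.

Regress:
  G ∩ del = {}  (empty — regression defined)
  G \ add = {in(p1,t1), truck_at(t1,whs2)} \ {in(p1,t1)} = {truck_at(t1,whs2)}
  ∪ pre   = {truck_at(t1,whs2)} ∪ {pkg_at(p1,whs2), truck_at(t1,whs2)}
          = {pkg_at(p1,whs2), truck_at(t1,whs2)}

== RESULT ==
["pkg_at(p1,whs2)", "truck_at(t1,whs2)"]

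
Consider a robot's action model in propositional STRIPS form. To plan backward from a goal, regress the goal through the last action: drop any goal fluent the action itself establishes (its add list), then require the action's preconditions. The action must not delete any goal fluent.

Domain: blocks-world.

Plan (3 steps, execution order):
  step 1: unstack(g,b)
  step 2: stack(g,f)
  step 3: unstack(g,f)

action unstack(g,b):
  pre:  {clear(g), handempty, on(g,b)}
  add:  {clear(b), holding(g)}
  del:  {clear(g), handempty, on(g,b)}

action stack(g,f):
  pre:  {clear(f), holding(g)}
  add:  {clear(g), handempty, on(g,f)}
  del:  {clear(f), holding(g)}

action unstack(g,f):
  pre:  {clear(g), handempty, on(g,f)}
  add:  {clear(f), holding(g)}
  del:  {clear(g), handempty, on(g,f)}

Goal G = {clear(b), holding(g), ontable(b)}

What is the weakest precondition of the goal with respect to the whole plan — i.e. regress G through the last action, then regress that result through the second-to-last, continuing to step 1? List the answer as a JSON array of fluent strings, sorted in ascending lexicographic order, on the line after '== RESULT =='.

Regress step by step:
  through step 3 (unstack(g,f)): drop {holding(g)}, keep {clear(b), ontable(b)}, require {clear(g), handempty, on(g,f)}
    → {clear(b), clear(g), handempty, on(g,f), ontable(b)}
  through step 2 (stack(g,f)): drop {clear(g), handempty, on(g,f)}, keep {clear(b), ontable(b)}, require {clear(f), holding(g)}
    → {clear(b), clear(f), holding(g), ontable(b)}
  through step 1 (unstack(g,b)): drop {clear(b), holding(g)}, keep {clear(f), ontable(b)}, require {clear(g), handempty, on(g,b)}
    → {clear(f), clear(g), handempty, on(g,b), ontable(b)}

== RESULT ==
["clear(f)", "clear(g)", "handempty", "on(g,b)", "ontable(b)"]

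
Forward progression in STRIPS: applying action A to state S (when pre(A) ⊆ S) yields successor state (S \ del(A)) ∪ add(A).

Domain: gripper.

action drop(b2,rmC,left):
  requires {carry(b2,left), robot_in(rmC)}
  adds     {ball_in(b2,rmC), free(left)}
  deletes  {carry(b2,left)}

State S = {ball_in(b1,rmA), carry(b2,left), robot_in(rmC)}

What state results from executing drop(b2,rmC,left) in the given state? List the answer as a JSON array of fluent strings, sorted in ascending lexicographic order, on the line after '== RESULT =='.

Progress:
  pre ⊆ S: {carry(b2,left), robot_in(rmC)} ⊆ S  — applicable
  S \ del = {ball_in(b1,rmA), robot_in(rmC)}
  ∪ add   = {ball_in(b1,rmA), ball_in(b2,rmC), free(left), robot_in(rmC)}

== RESULT ==
["ball_in(b1,rmA)", "ball_in(b2,rmC)", "free(left)", "robot_in(rmC)"]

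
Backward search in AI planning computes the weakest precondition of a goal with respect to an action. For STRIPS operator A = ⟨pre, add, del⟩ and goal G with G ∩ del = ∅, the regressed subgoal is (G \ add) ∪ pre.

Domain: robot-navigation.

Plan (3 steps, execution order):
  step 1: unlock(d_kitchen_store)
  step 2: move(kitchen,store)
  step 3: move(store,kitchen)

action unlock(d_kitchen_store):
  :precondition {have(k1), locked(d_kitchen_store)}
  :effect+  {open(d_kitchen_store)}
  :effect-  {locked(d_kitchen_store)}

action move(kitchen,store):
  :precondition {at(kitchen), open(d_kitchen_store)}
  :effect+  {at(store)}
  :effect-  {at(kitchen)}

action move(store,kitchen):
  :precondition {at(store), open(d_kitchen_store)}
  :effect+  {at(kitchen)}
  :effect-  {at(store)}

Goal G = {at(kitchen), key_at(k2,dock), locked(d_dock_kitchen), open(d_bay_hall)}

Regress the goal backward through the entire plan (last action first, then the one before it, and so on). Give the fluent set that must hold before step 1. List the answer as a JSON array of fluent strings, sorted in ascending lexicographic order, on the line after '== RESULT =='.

Work backward from the goal:
  through step 3 (move(store,kitchen)): drop {at(kitchen)}, keep {key_at(k2,dock), locked(d_dock_kitchen), open(d_bay_hall)}, require {at(store), open(d_kitchen_store)}
    → {at(store), key_at(k2,dock), locked(d_dock_kitchen), open(d_bay_hall), open(d_kitchen_store)}
  through step 2 (move(kitchen,store)): drop {at(store)}, keep {key_at(k2,dock), locked(d_dock_kitchen), open(d_bay_hall), open(d_kitchen_store)}, require {at(kitchen), open(d_kitchen_store)}
    → {at(kitchen), key_at(k2,dock), locked(d_dock_kitchen), open(d_bay_hall), open(d_kitchen_store)}
  through step 1 (unlock(d_kitchen_store)): drop {open(d_kitchen_store)}, keep {at(kitchen), key_at(k2,dock), locked(d_dock_kitchen), open(d_bay_hall)}, require {have(k1), locked(d_kitchen_store)}
    → {at(kitchen), have(k1), key_at(k2,dock), locked(d_dock_kitchen), locked(d_kitchen_store), open(d_bay_hall)}

== RESULT ==
["at(kitchen)", "have(k1)", "key_at(k2,dock)", "locked(d_dock_kitchen)", "locked(d_kitchen_store)", "open(d_bay_hall)"]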